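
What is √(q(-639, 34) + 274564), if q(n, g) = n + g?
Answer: 7*√5591 ≈ 523.41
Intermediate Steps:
q(n, g) = g + n
√(q(-639, 34) + 274564) = √((34 - 639) + 274564) = √(-605 + 274564) = √273959 = 7*√5591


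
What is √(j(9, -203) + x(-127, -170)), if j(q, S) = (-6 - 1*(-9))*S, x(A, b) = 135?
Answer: I*√474 ≈ 21.772*I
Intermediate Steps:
j(q, S) = 3*S (j(q, S) = (-6 + 9)*S = 3*S)
√(j(9, -203) + x(-127, -170)) = √(3*(-203) + 135) = √(-609 + 135) = √(-474) = I*√474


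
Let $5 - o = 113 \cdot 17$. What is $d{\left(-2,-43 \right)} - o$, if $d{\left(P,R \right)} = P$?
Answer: $1914$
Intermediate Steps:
$o = -1916$ ($o = 5 - 113 \cdot 17 = 5 - 1921 = -1916$)
$d{\left(-2,-43 \right)} - o = -2 - -1916 = -2 + 1916 = 1914$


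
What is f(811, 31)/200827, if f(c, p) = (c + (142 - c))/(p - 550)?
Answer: -142/104229213 ≈ -1.3624e-6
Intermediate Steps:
f(c, p) = 142/(-550 + p)
f(811, 31)/200827 = (142/(-550 + 31))/200827 = (142/(-519))*(1/200827) = (142*(-1/519))*(1/200827) = -142/519*1/200827 = -142/104229213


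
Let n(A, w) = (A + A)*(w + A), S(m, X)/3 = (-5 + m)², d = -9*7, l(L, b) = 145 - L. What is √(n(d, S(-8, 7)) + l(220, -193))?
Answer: I*√56019 ≈ 236.68*I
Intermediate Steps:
d = -63
S(m, X) = 3*(-5 + m)²
n(A, w) = 2*A*(A + w) (n(A, w) = (2*A)*(A + w) = 2*A*(A + w))
√(n(d, S(-8, 7)) + l(220, -193)) = √(2*(-63)*(-63 + 3*(-5 - 8)²) + (145 - 1*220)) = √(2*(-63)*(-63 + 3*(-13)²) + (145 - 220)) = √(2*(-63)*(-63 + 3*169) - 75) = √(2*(-63)*(-63 + 507) - 75) = √(2*(-63)*444 - 75) = √(-55944 - 75) = √(-56019) = I*√56019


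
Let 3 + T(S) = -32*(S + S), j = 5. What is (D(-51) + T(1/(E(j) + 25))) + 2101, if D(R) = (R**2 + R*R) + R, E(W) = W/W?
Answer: 94205/13 ≈ 7246.5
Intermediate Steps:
E(W) = 1
D(R) = R + 2*R**2 (D(R) = (R**2 + R**2) + R = 2*R**2 + R = R + 2*R**2)
T(S) = -3 - 64*S (T(S) = -3 - 32*(S + S) = -3 - 64*S)
(D(-51) + T(1/(E(j) + 25))) + 2101 = (-51*(1 + 2*(-51)) + (-3 - 64/(1 + 25))) + 2101 = (-51*(1 - 102) + (-3 - 64/26)) + 2101 = (-51*(-101) + (-3 - 64*1/26)) + 2101 = (5151 + (-3 - 32/13)) + 2101 = (5151 - 71/13) + 2101 = 66892/13 + 2101 = 94205/13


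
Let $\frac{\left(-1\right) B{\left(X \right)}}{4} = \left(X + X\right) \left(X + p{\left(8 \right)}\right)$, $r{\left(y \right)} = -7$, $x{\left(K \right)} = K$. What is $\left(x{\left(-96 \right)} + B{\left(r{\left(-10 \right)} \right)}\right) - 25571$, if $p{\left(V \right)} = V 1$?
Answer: $-25611$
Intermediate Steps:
$p{\left(V \right)} = V$
$B{\left(X \right)} = - 8 X \left(8 + X\right)$ ($B{\left(X \right)} = - 4 \left(X + X\right) \left(X + 8\right) = - 4 \cdot 2 X \left(8 + X\right) = - 8 X \left(8 + X\right)$)
$\left(x{\left(-96 \right)} + B{\left(r{\left(-10 \right)} \right)}\right) - 25571 = \left(-96 - - 56 \left(8 - 7\right)\right) - 25571 = \left(-96 - \left(-56\right) 1\right) - 25571 = \left(-96 + 56\right) - 25571 = -40 - 25571 = -25611$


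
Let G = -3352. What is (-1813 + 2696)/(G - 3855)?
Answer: -883/7207 ≈ -0.12252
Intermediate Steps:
(-1813 + 2696)/(G - 3855) = (-1813 + 2696)/(-3352 - 3855) = 883/(-7207) = 883*(-1/7207) = -883/7207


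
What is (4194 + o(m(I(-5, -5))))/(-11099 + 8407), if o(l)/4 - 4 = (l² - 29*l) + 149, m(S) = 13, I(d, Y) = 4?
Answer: -1987/1346 ≈ -1.4762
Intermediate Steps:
o(l) = 612 - 116*l + 4*l² (o(l) = 16 + 4*((l² - 29*l) + 149) = 16 + 4*(149 + l² - 29*l) = 16 + (596 - 116*l + 4*l²) = 612 - 116*l + 4*l²)
(4194 + o(m(I(-5, -5))))/(-11099 + 8407) = (4194 + (612 - 116*13 + 4*13²))/(-11099 + 8407) = (4194 + (612 - 1508 + 4*169))/(-2692) = (4194 + (612 - 1508 + 676))*(-1/2692) = (4194 - 220)*(-1/2692) = 3974*(-1/2692) = -1987/1346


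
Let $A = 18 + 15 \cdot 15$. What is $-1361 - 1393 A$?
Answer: $-339860$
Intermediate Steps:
$A = 243$ ($A = 18 + 225 = 243$)
$-1361 - 1393 A = -1361 - 338499 = -339860$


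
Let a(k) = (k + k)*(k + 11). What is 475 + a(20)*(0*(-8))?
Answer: 475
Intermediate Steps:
a(k) = 2*k*(11 + k) (a(k) = (2*k)*(11 + k) = 2*k*(11 + k))
475 + a(20)*(0*(-8)) = 475 + (2*20*(11 + 20))*(0*(-8)) = 475 + (2*20*31)*0 = 475 + 1240*0 = 475 + 0 = 475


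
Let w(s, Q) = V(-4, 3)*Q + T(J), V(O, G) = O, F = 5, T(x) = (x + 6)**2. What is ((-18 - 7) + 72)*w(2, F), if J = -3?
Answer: -517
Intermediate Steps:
T(x) = (6 + x)**2
w(s, Q) = 9 - 4*Q (w(s, Q) = -4*Q + (6 - 3)**2 = -4*Q + 3**2 = -4*Q + 9 = 9 - 4*Q)
((-18 - 7) + 72)*w(2, F) = ((-18 - 7) + 72)*(9 - 4*5) = (-25 + 72)*(9 - 20) = 47*(-11) = -517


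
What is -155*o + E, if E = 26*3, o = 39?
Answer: -5967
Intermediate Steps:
E = 78
-155*o + E = -155*39 + 78 = -6045 + 78 = -5967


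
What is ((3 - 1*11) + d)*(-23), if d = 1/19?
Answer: 3473/19 ≈ 182.79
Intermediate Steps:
d = 1/19 ≈ 0.052632
((3 - 1*11) + d)*(-23) = ((3 - 1*11) + 1/19)*(-23) = ((3 - 11) + 1/19)*(-23) = (-8 + 1/19)*(-23) = -151/19*(-23) = 3473/19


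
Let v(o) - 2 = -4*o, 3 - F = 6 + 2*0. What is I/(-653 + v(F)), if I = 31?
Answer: -31/639 ≈ -0.048513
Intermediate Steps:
F = -3 (F = 3 - (6 + 2*0) = 3 - (6 + 0) = 3 - 1*6 = 3 - 6 = -3)
v(o) = 2 - 4*o
I/(-653 + v(F)) = 31/(-653 + (2 - 4*(-3))) = 31/(-653 + (2 + 12)) = 31/(-653 + 14) = 31/(-639) = 31*(-1/639) = -31/639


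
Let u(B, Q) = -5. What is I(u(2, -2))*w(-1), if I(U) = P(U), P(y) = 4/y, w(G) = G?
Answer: ⅘ ≈ 0.80000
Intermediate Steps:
I(U) = 4/U
I(u(2, -2))*w(-1) = (4/(-5))*(-1) = (4*(-⅕))*(-1) = -⅘*(-1) = ⅘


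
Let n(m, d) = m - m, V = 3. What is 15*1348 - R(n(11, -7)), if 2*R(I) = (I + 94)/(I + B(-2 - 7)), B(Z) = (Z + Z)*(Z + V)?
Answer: 2183713/108 ≈ 20220.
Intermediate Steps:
n(m, d) = 0
B(Z) = 2*Z*(3 + Z) (B(Z) = (Z + Z)*(Z + 3) = (2*Z)*(3 + Z) = 2*Z*(3 + Z))
R(I) = (94 + I)/(2*(108 + I)) (R(I) = ((I + 94)/(I + 2*(-2 - 7)*(3 + (-2 - 7))))/2 = ((94 + I)/(I + 2*(-9)*(3 - 9)))/2 = ((94 + I)/(I + 2*(-9)*(-6)))/2 = ((94 + I)/(I + 108))/2 = ((94 + I)/(108 + I))/2 = (94 + I)/(2*(108 + I)))
15*1348 - R(n(11, -7)) = 15*1348 - (94 + 0)/(2*(108 + 0)) = 20220 - 94/(2*108) = 20220 - 1*47/108 = 20220 - 47/108 = 2183713/108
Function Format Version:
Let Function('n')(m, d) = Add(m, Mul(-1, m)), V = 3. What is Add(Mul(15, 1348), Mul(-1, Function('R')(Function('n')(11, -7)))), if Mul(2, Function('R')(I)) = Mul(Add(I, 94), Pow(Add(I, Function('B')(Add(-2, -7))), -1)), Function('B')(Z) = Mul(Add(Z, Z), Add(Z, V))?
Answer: Rational(2183713, 108) ≈ 20220.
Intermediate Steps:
Function('n')(m, d) = 0
Function('B')(Z) = Mul(2, Z, Add(3, Z)) (Function('B')(Z) = Mul(Add(Z, Z), Add(Z, 3)) = Mul(Mul(2, Z), Add(3, Z)) = Mul(2, Z, Add(3, Z)))
Function('R')(I) = Mul(Rational(1, 2), Pow(Add(108, I), -1), Add(94, I)) (Function('R')(I) = Mul(Rational(1, 2), Mul(Add(I, 94), Pow(Add(I, Mul(2, Add(-2, -7), Add(3, Add(-2, -7)))), -1))) = Mul(Rational(1, 2), Mul(Add(94, I), Pow(Add(I, Mul(2, -9, Add(3, -9))), -1))) = Mul(Rational(1, 2), Mul(Add(94, I), Pow(Add(I, Mul(2, -9, -6)), -1))) = Mul(Rational(1, 2), Mul(Add(94, I), Pow(Add(I, 108), -1))) = Mul(Rational(1, 2), Mul(Add(94, I), Pow(Add(108, I), -1))) = Mul(Rational(1, 2), Mul(Pow(Add(108, I), -1), Add(94, I))) = Mul(Rational(1, 2), Pow(Add(108, I), -1), Add(94, I)))
Add(Mul(15, 1348), Mul(-1, Function('R')(Function('n')(11, -7)))) = Add(Mul(15, 1348), Mul(-1, Mul(Rational(1, 2), Pow(Add(108, 0), -1), Add(94, 0)))) = Add(20220, Mul(-1, Mul(Rational(1, 2), Pow(108, -1), 94))) = Add(20220, Mul(-1, Mul(Rational(1, 2), Rational(1, 108), 94))) = Add(20220, Mul(-1, Rational(47, 108))) = Add(20220, Rational(-47, 108)) = Rational(2183713, 108)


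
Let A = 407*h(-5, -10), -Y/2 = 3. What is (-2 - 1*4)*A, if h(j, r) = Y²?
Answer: -87912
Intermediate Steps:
Y = -6 (Y = -2*3 = -6)
h(j, r) = 36 (h(j, r) = (-6)² = 36)
A = 14652 (A = 407*36 = 14652)
(-2 - 1*4)*A = (-2 - 1*4)*14652 = (-2 - 4)*14652 = -6*14652 = -87912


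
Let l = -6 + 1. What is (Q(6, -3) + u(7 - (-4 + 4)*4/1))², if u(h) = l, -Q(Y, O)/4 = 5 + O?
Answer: 169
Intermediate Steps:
Q(Y, O) = -20 - 4*O (Q(Y, O) = -4*(5 + O) = -20 - 4*O)
l = -5
u(h) = -5
(Q(6, -3) + u(7 - (-4 + 4)*4/1))² = ((-20 - 4*(-3)) - 5)² = ((-20 + 12) - 5)² = (-8 - 5)² = (-13)² = 169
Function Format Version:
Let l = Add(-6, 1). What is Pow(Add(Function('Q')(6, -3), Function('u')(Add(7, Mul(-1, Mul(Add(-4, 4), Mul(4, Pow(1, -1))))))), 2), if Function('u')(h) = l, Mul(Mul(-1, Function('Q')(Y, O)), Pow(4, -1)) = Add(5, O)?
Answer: 169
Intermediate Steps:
Function('Q')(Y, O) = Add(-20, Mul(-4, O)) (Function('Q')(Y, O) = Mul(-4, Add(5, O)) = Add(-20, Mul(-4, O)))
l = -5
Function('u')(h) = -5
Pow(Add(Function('Q')(6, -3), Function('u')(Add(7, Mul(-1, Mul(Add(-4, 4), Mul(4, Pow(1, -1))))))), 2) = Pow(Add(Add(-20, Mul(-4, -3)), -5), 2) = Pow(Add(Add(-20, 12), -5), 2) = Pow(Add(-8, -5), 2) = Pow(-13, 2) = 169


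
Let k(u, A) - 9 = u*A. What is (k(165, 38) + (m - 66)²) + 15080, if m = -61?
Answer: 37488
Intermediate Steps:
k(u, A) = 9 + A*u (k(u, A) = 9 + u*A = 9 + A*u)
(k(165, 38) + (m - 66)²) + 15080 = ((9 + 38*165) + (-61 - 66)²) + 15080 = ((9 + 6270) + (-127)²) + 15080 = (6279 + 16129) + 15080 = 22408 + 15080 = 37488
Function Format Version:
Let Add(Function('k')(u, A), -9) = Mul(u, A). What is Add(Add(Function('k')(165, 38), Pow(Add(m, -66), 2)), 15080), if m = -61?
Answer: 37488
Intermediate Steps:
Function('k')(u, A) = Add(9, Mul(A, u)) (Function('k')(u, A) = Add(9, Mul(u, A)) = Add(9, Mul(A, u)))
Add(Add(Function('k')(165, 38), Pow(Add(m, -66), 2)), 15080) = Add(Add(Add(9, Mul(38, 165)), Pow(Add(-61, -66), 2)), 15080) = Add(Add(Add(9, 6270), Pow(-127, 2)), 15080) = Add(Add(6279, 16129), 15080) = Add(22408, 15080) = 37488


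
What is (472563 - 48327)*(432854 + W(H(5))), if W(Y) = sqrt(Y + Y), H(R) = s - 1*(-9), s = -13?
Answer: 183632249544 + 848472*I*sqrt(2) ≈ 1.8363e+11 + 1.1999e+6*I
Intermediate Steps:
H(R) = -4 (H(R) = -13 - 1*(-9) = -13 + 9 = -4)
W(Y) = sqrt(2)*sqrt(Y) (W(Y) = sqrt(2*Y) = sqrt(2)*sqrt(Y))
(472563 - 48327)*(432854 + W(H(5))) = (472563 - 48327)*(432854 + sqrt(2)*sqrt(-4)) = 424236*(432854 + sqrt(2)*(2*I)) = 424236*(432854 + 2*I*sqrt(2)) = 183632249544 + 848472*I*sqrt(2)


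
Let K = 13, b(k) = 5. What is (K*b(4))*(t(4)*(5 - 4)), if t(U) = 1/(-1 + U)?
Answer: 65/3 ≈ 21.667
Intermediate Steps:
(K*b(4))*(t(4)*(5 - 4)) = (13*5)*((5 - 4)/(-1 + 4)) = 65*(1/3) = 65*((⅓)*1) = 65*(⅓) = 65/3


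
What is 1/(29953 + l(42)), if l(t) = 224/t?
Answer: 3/89875 ≈ 3.3380e-5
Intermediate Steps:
1/(29953 + l(42)) = 1/(29953 + 224/42) = 1/(29953 + 224*(1/42)) = 1/(29953 + 16/3) = 1/(89875/3) = 3/89875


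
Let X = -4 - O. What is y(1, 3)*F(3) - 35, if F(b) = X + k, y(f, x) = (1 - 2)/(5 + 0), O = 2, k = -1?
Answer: -168/5 ≈ -33.600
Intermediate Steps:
X = -6 (X = -4 - 1*2 = -4 - 2 = -6)
y(f, x) = -⅕ (y(f, x) = -1/5 = -1*⅕ = -⅕)
F(b) = -7 (F(b) = -6 - 1 = -7)
y(1, 3)*F(3) - 35 = -⅕*(-7) - 35 = 7/5 - 35 = -168/5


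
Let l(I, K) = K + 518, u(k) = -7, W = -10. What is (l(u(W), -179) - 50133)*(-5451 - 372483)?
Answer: 18818845596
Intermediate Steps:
l(I, K) = 518 + K
(l(u(W), -179) - 50133)*(-5451 - 372483) = ((518 - 179) - 50133)*(-5451 - 372483) = (339 - 50133)*(-377934) = -49794*(-377934) = 18818845596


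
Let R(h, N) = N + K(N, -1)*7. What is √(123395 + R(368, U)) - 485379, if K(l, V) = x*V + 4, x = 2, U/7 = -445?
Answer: -485379 + 3*√13366 ≈ -4.8503e+5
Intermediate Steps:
U = -3115 (U = 7*(-445) = -3115)
K(l, V) = 4 + 2*V (K(l, V) = 2*V + 4 = 4 + 2*V)
R(h, N) = 14 + N (R(h, N) = N + (4 + 2*(-1))*7 = N + (4 - 2)*7 = N + 2*7 = N + 14 = 14 + N)
√(123395 + R(368, U)) - 485379 = √(123395 + (14 - 3115)) - 485379 = √(123395 - 3101) - 485379 = √120294 - 485379 = 3*√13366 - 485379 = -485379 + 3*√13366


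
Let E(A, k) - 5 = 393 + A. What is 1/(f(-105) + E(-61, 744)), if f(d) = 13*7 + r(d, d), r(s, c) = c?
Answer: 1/323 ≈ 0.0030960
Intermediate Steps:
E(A, k) = 398 + A (E(A, k) = 5 + (393 + A) = 398 + A)
f(d) = 91 + d (f(d) = 13*7 + d = 91 + d)
1/(f(-105) + E(-61, 744)) = 1/((91 - 105) + (398 - 61)) = 1/(-14 + 337) = 1/323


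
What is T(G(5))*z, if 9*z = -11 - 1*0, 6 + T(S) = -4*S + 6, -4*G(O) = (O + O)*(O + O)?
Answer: -1100/9 ≈ -122.22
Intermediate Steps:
G(O) = -O² (G(O) = -(O + O)*(O + O)/4 = -2*O*2*O/4 = -O²)
T(S) = -4*S (T(S) = -6 + (-4*S + 6) = -6 + (6 - 4*S) = -4*S)
z = -11/9 (z = (-11 - 1*0)/9 = (-11 + 0)/9 = (⅑)*(-11) = -11/9 ≈ -1.2222)
T(G(5))*z = -(-4)*5²*(-11/9) = -(-4)*25*(-11/9) = -4*(-25)*(-11/9) = 100*(-11/9) = -1100/9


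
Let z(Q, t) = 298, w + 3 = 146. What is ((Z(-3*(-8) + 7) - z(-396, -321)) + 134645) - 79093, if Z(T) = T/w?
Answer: 7901353/143 ≈ 55254.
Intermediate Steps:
w = 143 (w = -3 + 146 = 143)
Z(T) = T/143
((Z(-3*(-8) + 7) - z(-396, -321)) + 134645) - 79093 = (((-3*(-8) + 7)/143 - 1*298) + 134645) - 79093 = (((24 + 7)/143 - 298) + 134645) - 79093 = (((1/143)*31 - 298) + 134645) - 79093 = ((31/143 - 298) + 134645) - 79093 = (-42583/143 + 134645) - 79093 = 19211652/143 - 79093 = 7901353/143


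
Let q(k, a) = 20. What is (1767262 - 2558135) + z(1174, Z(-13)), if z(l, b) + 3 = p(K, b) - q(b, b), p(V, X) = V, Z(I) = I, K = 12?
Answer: -790884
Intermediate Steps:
z(l, b) = -11 (z(l, b) = -3 + (12 - 1*20) = -3 + (12 - 20) = -3 - 8 = -11)
(1767262 - 2558135) + z(1174, Z(-13)) = (1767262 - 2558135) - 11 = -790873 - 11 = -790884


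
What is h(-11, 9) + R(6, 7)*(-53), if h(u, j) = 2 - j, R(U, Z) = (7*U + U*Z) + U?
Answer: -4777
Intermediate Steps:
R(U, Z) = 8*U + U*Z
h(-11, 9) + R(6, 7)*(-53) = (2 - 1*9) + (6*(8 + 7))*(-53) = (2 - 9) + (6*15)*(-53) = -7 + 90*(-53) = -7 - 4770 = -4777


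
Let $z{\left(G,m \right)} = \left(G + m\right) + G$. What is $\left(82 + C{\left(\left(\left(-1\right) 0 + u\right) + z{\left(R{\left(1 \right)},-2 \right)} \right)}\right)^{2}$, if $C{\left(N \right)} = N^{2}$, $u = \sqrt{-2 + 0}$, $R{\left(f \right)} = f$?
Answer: $6400$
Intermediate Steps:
$z{\left(G,m \right)} = m + 2 G$
$u = i \sqrt{2}$ ($u = \sqrt{-2} = i \sqrt{2} \approx 1.4142 i$)
$\left(82 + C{\left(\left(\left(-1\right) 0 + u\right) + z{\left(R{\left(1 \right)},-2 \right)} \right)}\right)^{2} = \left(82 + \left(\left(\left(-1\right) 0 + i \sqrt{2}\right) + \left(-2 + 2 \cdot 1\right)\right)^{2}\right)^{2} = \left(82 + \left(\left(0 + i \sqrt{2}\right) + \left(-2 + 2\right)\right)^{2}\right)^{2} = \left(82 + \left(i \sqrt{2} + 0\right)^{2}\right)^{2} = \left(82 + \left(i \sqrt{2}\right)^{2}\right)^{2} = \left(82 - 2\right)^{2} = 80^{2} = 6400$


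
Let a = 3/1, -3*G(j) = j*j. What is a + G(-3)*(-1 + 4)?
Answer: -6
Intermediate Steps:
G(j) = -j²/3 (G(j) = -j*j/3 = -j²/3)
a = 3 (a = 3*1 = 3)
a + G(-3)*(-1 + 4) = 3 + (-⅓*(-3)²)*(-1 + 4) = 3 - ⅓*9*3 = 3 - 3*3 = 3 - 9 = -6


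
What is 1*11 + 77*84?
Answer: 6479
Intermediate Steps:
1*11 + 77*84 = 11 + 6468 = 6479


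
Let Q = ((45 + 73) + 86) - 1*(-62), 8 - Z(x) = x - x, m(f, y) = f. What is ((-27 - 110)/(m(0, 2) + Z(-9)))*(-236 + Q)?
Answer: -2055/4 ≈ -513.75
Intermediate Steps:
Z(x) = 8 (Z(x) = 8 - (x - x) = 8 - 1*0 = 8 + 0 = 8)
Q = 266 (Q = (118 + 86) + 62 = 204 + 62 = 266)
((-27 - 110)/(m(0, 2) + Z(-9)))*(-236 + Q) = ((-27 - 110)/(0 + 8))*(-236 + 266) = -137/8*30 = -2055/4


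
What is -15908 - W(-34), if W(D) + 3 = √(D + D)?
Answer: -15905 - 2*I*√17 ≈ -15905.0 - 8.2462*I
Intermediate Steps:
W(D) = -3 + √2*√D (W(D) = -3 + √(D + D) = -3 + √(2*D) = -3 + √2*√D)
-15908 - W(-34) = -15908 - (-3 + √2*√(-34)) = -15908 - (-3 + √2*(I*√34)) = -15908 - (-3 + 2*I*√17) = -15908 + (3 - 2*I*√17) = -15905 - 2*I*√17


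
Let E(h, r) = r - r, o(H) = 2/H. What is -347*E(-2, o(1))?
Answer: 0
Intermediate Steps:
E(h, r) = 0
-347*E(-2, o(1)) = -347*0 = 0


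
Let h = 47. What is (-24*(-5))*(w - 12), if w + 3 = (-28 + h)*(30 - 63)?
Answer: -77040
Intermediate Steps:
w = -630 (w = -3 + (-28 + 47)*(30 - 63) = -3 + 19*(-33) = -3 - 627 = -630)
(-24*(-5))*(w - 12) = (-24*(-5))*(-630 - 12) = 120*(-642) = -77040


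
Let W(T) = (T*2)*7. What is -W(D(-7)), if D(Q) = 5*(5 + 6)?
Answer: -770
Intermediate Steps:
D(Q) = 55 (D(Q) = 5*11 = 55)
W(T) = 14*T (W(T) = (2*T)*7 = 14*T)
-W(D(-7)) = -14*55 = -1*770 = -770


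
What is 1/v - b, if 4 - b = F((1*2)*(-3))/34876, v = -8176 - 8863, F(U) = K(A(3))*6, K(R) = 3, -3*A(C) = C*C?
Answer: -1188368415/297126082 ≈ -3.9995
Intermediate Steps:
A(C) = -C**2/3 (A(C) = -C*C/3 = -C**2/3)
F(U) = 18 (F(U) = 3*6 = 18)
v = -17039
b = 69743/17438 (b = 4 - 18/34876 = 4 - 1*9/17438 = 4 - 9/17438 = 69743/17438 ≈ 3.9995)
1/v - b = 1/(-17039) - 1*69743/17438 = -1/17039 - 69743/17438 = -1188368415/297126082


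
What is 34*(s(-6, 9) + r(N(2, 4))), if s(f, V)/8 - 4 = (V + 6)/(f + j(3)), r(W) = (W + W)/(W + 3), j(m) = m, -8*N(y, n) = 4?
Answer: -1428/5 ≈ -285.60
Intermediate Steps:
N(y, n) = -½ (N(y, n) = -⅛*4 = -½)
r(W) = 2*W/(3 + W) (r(W) = (2*W)/(3 + W) = 2*W/(3 + W))
s(f, V) = 32 + 8*(6 + V)/(3 + f) (s(f, V) = 32 + 8*((V + 6)/(f + 3)) = 32 + 8*((6 + V)/(3 + f)) = 32 + 8*(6 + V)/(3 + f))
34*(s(-6, 9) + r(N(2, 4))) = 34*(8*(18 + 9 + 4*(-6))/(3 - 6) + 2*(-½)/(3 - ½)) = 34*(8*(18 + 9 - 24)/(-3) + 2*(-½)/(5/2)) = 34*(8*(-⅓)*3 + 2*(-½)*(⅖)) = 34*(-8 - ⅖) = 34*(-42/5) = -1428/5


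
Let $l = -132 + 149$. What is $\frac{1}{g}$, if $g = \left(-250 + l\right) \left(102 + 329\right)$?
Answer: $- \frac{1}{100423} \approx -9.9579 \cdot 10^{-6}$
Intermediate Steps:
$l = 17$
$g = -100423$ ($g = \left(-250 + 17\right) \left(102 + 329\right) = \left(-233\right) 431 = -100423$)
$\frac{1}{g} = \frac{1}{-100423} = - \frac{1}{100423}$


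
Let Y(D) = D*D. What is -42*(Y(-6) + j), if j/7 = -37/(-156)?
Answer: -41125/26 ≈ -1581.7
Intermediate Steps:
Y(D) = D²
j = 259/156 (j = 7*(-37/(-156)) = 7*(-37*(-1/156)) = 7*(37/156) = 259/156 ≈ 1.6603)
-42*(Y(-6) + j) = -42*((-6)² + 259/156) = -42*(36 + 259/156) = -42*5875/156 = -41125/26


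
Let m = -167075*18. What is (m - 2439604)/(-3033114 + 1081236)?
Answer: 2723477/975939 ≈ 2.7906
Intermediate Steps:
m = -3007350
(m - 2439604)/(-3033114 + 1081236) = (-3007350 - 2439604)/(-3033114 + 1081236) = -5446954/(-1951878) = -5446954*(-1/1951878) = 2723477/975939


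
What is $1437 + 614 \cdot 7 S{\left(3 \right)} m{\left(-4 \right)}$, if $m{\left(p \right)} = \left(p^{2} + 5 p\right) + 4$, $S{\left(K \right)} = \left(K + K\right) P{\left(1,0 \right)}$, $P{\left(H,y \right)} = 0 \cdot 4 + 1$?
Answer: $1437$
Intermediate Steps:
$P{\left(H,y \right)} = 1$ ($P{\left(H,y \right)} = 0 + 1 = 1$)
$S{\left(K \right)} = 2 K$ ($S{\left(K \right)} = \left(K + K\right) 1 = 2 K 1 = 2 K$)
$m{\left(p \right)} = 4 + p^{2} + 5 p$
$1437 + 614 \cdot 7 S{\left(3 \right)} m{\left(-4 \right)} = 1437 + 614 \cdot 7 \cdot 2 \cdot 3 \left(4 + \left(-4\right)^{2} + 5 \left(-4\right)\right) = 1437 + 614 \cdot 7 \cdot 6 \left(4 + 16 - 20\right) = 1437 + 614 \cdot 42 \cdot 0 = 1437 + 614 \cdot 0 = 1437 + 0 = 1437$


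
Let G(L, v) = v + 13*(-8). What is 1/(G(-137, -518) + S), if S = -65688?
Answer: -1/66310 ≈ -1.5081e-5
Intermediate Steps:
G(L, v) = -104 + v (G(L, v) = v - 104 = -104 + v)
1/(G(-137, -518) + S) = 1/((-104 - 518) - 65688) = 1/(-622 - 65688) = 1/(-66310) = -1/66310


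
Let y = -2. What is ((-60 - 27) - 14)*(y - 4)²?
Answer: -3636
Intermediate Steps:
((-60 - 27) - 14)*(y - 4)² = ((-60 - 27) - 14)*(-2 - 4)² = (-87 - 14)*(-6)² = -101*36 = -3636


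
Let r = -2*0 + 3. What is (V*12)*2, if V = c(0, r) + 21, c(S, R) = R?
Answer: 576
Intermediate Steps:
r = 3 (r = 0 + 3 = 3)
V = 24 (V = 3 + 21 = 24)
(V*12)*2 = (24*12)*2 = 288*2 = 576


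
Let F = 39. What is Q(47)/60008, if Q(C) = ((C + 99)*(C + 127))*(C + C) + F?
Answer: 2388015/60008 ≈ 39.795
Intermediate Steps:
Q(C) = 39 + 2*C*(99 + C)*(127 + C) (Q(C) = ((C + 99)*(C + 127))*(C + C) + 39 = ((99 + C)*(127 + C))*(2*C) + 39 = 2*C*(99 + C)*(127 + C) + 39 = 39 + 2*C*(99 + C)*(127 + C))
Q(47)/60008 = (39 + 2*47**3 + 452*47**2 + 25146*47)/60008 = (39 + 2*103823 + 452*2209 + 1181862)*(1/60008) = (39 + 207646 + 998468 + 1181862)*(1/60008) = 2388015*(1/60008) = 2388015/60008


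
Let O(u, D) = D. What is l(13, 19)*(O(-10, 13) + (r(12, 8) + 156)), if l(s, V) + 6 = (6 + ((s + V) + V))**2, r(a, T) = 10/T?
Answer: 2208483/4 ≈ 5.5212e+5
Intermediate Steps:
l(s, V) = -6 + (6 + s + 2*V)**2 (l(s, V) = -6 + (6 + ((s + V) + V))**2 = -6 + (6 + ((V + s) + V))**2 = -6 + (6 + (s + 2*V))**2 = -6 + (6 + s + 2*V)**2)
l(13, 19)*(O(-10, 13) + (r(12, 8) + 156)) = (-6 + (6 + 13 + 2*19)**2)*(13 + (10/8 + 156)) = (-6 + (6 + 13 + 38)**2)*(13 + (10*(1/8) + 156)) = (-6 + 57**2)*(13 + (5/4 + 156)) = (-6 + 3249)*(13 + 629/4) = 3243*(681/4) = 2208483/4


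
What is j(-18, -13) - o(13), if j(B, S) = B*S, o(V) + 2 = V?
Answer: 223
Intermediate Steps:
o(V) = -2 + V
j(-18, -13) - o(13) = -18*(-13) - (-2 + 13) = 234 - 1*11 = 234 - 11 = 223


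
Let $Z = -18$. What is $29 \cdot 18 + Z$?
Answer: $504$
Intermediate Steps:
$29 \cdot 18 + Z = 29 \cdot 18 - 18 = 522 - 18 = 504$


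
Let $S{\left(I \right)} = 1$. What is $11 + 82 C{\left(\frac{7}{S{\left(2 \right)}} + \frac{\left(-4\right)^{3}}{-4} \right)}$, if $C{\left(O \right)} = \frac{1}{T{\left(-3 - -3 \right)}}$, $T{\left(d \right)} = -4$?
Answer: $- \frac{19}{2} \approx -9.5$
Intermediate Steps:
$C{\left(O \right)} = - \frac{1}{4}$ ($C{\left(O \right)} = \frac{1}{-4} = - \frac{1}{4}$)
$11 + 82 C{\left(\frac{7}{S{\left(2 \right)}} + \frac{\left(-4\right)^{3}}{-4} \right)} = 11 + 82 \left(- \frac{1}{4}\right) = 11 - \frac{41}{2} = - \frac{19}{2}$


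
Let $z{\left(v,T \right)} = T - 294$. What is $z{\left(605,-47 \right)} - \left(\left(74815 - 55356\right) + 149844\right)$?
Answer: $-169644$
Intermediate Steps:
$z{\left(v,T \right)} = -294 + T$
$z{\left(605,-47 \right)} - \left(\left(74815 - 55356\right) + 149844\right) = \left(-294 - 47\right) - \left(\left(74815 - 55356\right) + 149844\right) = -341 - \left(19459 + 149844\right) = -341 - 169303 = -169644$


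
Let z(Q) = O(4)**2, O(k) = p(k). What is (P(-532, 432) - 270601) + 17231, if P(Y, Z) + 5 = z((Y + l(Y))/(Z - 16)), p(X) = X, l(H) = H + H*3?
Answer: -253359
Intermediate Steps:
l(H) = 4*H (l(H) = H + 3*H = 4*H)
O(k) = k
z(Q) = 16 (z(Q) = 4**2 = 16)
P(Y, Z) = 11 (P(Y, Z) = -5 + 16 = 11)
(P(-532, 432) - 270601) + 17231 = (11 - 270601) + 17231 = -270590 + 17231 = -253359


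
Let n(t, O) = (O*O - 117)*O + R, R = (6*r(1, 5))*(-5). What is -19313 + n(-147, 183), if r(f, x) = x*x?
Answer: 6087013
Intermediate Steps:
r(f, x) = x²
R = -750 (R = (6*5²)*(-5) = (6*25)*(-5) = 150*(-5) = -750)
n(t, O) = -750 + O*(-117 + O²) (n(t, O) = (O*O - 117)*O - 750 = (O² - 117)*O - 750 = (-117 + O²)*O - 750 = O*(-117 + O²) - 750 = -750 + O*(-117 + O²))
-19313 + n(-147, 183) = -19313 + (-750 + 183³ - 117*183) = -19313 + (-750 + 6128487 - 21411) = -19313 + 6106326 = 6087013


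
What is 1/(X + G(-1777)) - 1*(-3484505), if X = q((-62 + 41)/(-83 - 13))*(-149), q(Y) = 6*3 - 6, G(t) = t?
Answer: 12422260324/3565 ≈ 3.4845e+6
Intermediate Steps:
q(Y) = 12 (q(Y) = 18 - 6 = 12)
X = -1788 (X = 12*(-149) = -1788)
1/(X + G(-1777)) - 1*(-3484505) = 1/(-1788 - 1777) - 1*(-3484505) = 1/(-3565) + 3484505 = -1/3565 + 3484505 = 12422260324/3565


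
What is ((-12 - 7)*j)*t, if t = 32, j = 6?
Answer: -3648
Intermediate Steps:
((-12 - 7)*j)*t = ((-12 - 7)*6)*32 = -19*6*32 = -114*32 = -3648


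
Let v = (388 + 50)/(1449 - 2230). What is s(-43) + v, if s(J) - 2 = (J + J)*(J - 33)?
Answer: 5105740/781 ≈ 6537.4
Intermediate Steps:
v = -438/781 (v = 438/(-781) = 438*(-1/781) = -438/781 ≈ -0.56082)
s(J) = 2 + 2*J*(-33 + J) (s(J) = 2 + (J + J)*(J - 33) = 2 + (2*J)*(-33 + J) = 2 + 2*J*(-33 + J))
s(-43) + v = (2 - 66*(-43) + 2*(-43)²) - 438/781 = (2 + 2838 + 2*1849) - 438/781 = (2 + 2838 + 3698) - 438/781 = 6538 - 438/781 = 5105740/781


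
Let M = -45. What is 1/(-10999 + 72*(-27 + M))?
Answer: -1/16183 ≈ -6.1793e-5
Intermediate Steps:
1/(-10999 + 72*(-27 + M)) = 1/(-10999 + 72*(-27 - 45)) = 1/(-10999 + 72*(-72)) = 1/(-10999 - 5184) = 1/(-16183) = -1/16183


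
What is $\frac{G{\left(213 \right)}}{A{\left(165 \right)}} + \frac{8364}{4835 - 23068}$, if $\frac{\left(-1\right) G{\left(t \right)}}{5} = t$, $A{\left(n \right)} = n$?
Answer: $- \frac{1386547}{200563} \approx -6.9133$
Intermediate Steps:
$G{\left(t \right)} = - 5 t$
$\frac{G{\left(213 \right)}}{A{\left(165 \right)}} + \frac{8364}{4835 - 23068} = \frac{\left(-5\right) 213}{165} + \frac{8364}{4835 - 23068} = \left(-1065\right) \frac{1}{165} + \frac{8364}{4835 - 23068} = - \frac{71}{11} + \frac{8364}{-18233} = - \frac{71}{11} + 8364 \left(- \frac{1}{18233}\right) = - \frac{71}{11} - \frac{8364}{18233} = - \frac{1386547}{200563}$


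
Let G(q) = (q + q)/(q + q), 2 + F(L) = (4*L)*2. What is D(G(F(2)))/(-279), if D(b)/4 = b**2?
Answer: -4/279 ≈ -0.014337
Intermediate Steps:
F(L) = -2 + 8*L (F(L) = -2 + (4*L)*2 = -2 + 8*L)
G(q) = 1 (G(q) = (2*q)/((2*q)) = (2*q)*(1/(2*q)) = 1)
D(b) = 4*b**2
D(G(F(2)))/(-279) = (4*1**2)/(-279) = (4*1)*(-1/279) = 4*(-1/279) = -4/279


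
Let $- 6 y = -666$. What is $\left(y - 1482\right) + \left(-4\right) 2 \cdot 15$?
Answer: $-1491$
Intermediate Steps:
$y = 111$ ($y = \left(- \frac{1}{6}\right) \left(-666\right) = 111$)
$\left(y - 1482\right) + \left(-4\right) 2 \cdot 15 = \left(111 - 1482\right) + \left(-4\right) 2 \cdot 15 = -1371 - 120 = -1491$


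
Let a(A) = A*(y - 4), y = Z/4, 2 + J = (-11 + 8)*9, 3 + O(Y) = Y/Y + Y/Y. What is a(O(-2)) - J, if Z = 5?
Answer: 127/4 ≈ 31.750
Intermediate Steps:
O(Y) = -1 (O(Y) = -3 + (Y/Y + Y/Y) = -3 + (1 + 1) = -3 + 2 = -1)
J = -29 (J = -2 + (-11 + 8)*9 = -2 - 3*9 = -2 - 27 = -29)
y = 5/4 ≈ 1.2500
a(A) = -11*A/4 (a(A) = A*(5/4 - 4) = A*(-11/4) = -11*A/4)
a(O(-2)) - J = -11/4*(-1) - 1*(-29) = 11/4 + 29 = 127/4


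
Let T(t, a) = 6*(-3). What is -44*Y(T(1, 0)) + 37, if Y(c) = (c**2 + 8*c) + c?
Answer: -7091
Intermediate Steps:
T(t, a) = -18
Y(c) = c**2 + 9*c
-44*Y(T(1, 0)) + 37 = -(-792)*(9 - 18) + 37 = -(-792)*(-9) + 37 = -44*162 + 37 = -7128 + 37 = -7091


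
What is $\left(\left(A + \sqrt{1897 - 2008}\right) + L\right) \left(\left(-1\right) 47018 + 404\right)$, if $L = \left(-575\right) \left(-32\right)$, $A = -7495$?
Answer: $-508325670 - 46614 i \sqrt{111} \approx -5.0833 \cdot 10^{8} - 4.9111 \cdot 10^{5} i$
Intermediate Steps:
$L = 18400$
$\left(\left(A + \sqrt{1897 - 2008}\right) + L\right) \left(\left(-1\right) 47018 + 404\right) = \left(\left(-7495 + \sqrt{1897 - 2008}\right) + 18400\right) \left(\left(-1\right) 47018 + 404\right) = \left(\left(-7495 + \sqrt{-111}\right) + 18400\right) \left(-47018 + 404\right) = \left(\left(-7495 + i \sqrt{111}\right) + 18400\right) \left(-46614\right) = \left(10905 + i \sqrt{111}\right) \left(-46614\right) = -508325670 - 46614 i \sqrt{111}$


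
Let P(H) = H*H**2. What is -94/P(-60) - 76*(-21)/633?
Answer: 57465917/22788000 ≈ 2.5218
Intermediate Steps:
P(H) = H**3
-94/P(-60) - 76*(-21)/633 = -94/((-60)**3) - 76*(-21)/633 = -94/(-216000) + 1596*(1/633) = -94*(-1/216000) + 532/211 = 47/108000 + 532/211 = 57465917/22788000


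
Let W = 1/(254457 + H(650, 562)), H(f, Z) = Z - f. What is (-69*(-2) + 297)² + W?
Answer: 48132974026/254369 ≈ 1.8923e+5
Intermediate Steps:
W = 1/254369 (W = 1/(254457 + (562 - 1*650)) = 1/(254457 + (562 - 650)) = 1/(254457 - 88) = 1/254369 ≈ 3.9313e-6)
(-69*(-2) + 297)² + W = (-69*(-2) + 297)² + 1/254369 = (138 + 297)² + 1/254369 = 435² + 1/254369 = 189225 + 1/254369 = 48132974026/254369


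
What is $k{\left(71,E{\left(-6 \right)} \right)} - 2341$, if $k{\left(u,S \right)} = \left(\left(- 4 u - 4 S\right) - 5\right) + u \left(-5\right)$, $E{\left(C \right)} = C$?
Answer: $-2961$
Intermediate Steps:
$k{\left(u,S \right)} = -5 - 9 u - 4 S$ ($k{\left(u,S \right)} = \left(\left(- 4 S - 4 u\right) - 5\right) - 5 u = \left(-5 - 4 S - 4 u\right) - 5 u = -5 - 9 u - 4 S$)
$k{\left(71,E{\left(-6 \right)} \right)} - 2341 = \left(-5 - 639 - -24\right) - 2341 = \left(-5 - 639 + 24\right) - 2341 = -620 - 2341 = -2961$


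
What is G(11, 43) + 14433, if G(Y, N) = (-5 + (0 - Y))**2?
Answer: 14689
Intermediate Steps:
G(Y, N) = (-5 - Y)**2
G(11, 43) + 14433 = (5 + 11)**2 + 14433 = 16**2 + 14433 = 256 + 14433 = 14689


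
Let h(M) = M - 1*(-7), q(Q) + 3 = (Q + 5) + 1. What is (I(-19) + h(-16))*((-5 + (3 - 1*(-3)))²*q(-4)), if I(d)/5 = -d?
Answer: -86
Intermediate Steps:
q(Q) = 3 + Q (q(Q) = -3 + ((Q + 5) + 1) = -3 + ((5 + Q) + 1) = -3 + (6 + Q) = 3 + Q)
I(d) = -5*d (I(d) = 5*(-d) = -5*d)
h(M) = 7 + M (h(M) = M + 7 = 7 + M)
(I(-19) + h(-16))*((-5 + (3 - 1*(-3)))²*q(-4)) = (-5*(-19) + (7 - 16))*((-5 + (3 - 1*(-3)))²*(3 - 4)) = (95 - 9)*((-5 + (3 + 3))²*(-1)) = 86*((-5 + 6)²*(-1)) = 86*(1²*(-1)) = 86*(1*(-1)) = 86*(-1) = -86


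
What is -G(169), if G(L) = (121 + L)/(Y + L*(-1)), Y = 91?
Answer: 145/39 ≈ 3.7179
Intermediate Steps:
G(L) = (121 + L)/(91 - L) (G(L) = (121 + L)/(91 + L*(-1)) = (121 + L)/(91 - L))
-G(169) = -(-121 - 1*169)/(-91 + 169) = -(-121 - 169)/78 = -(-290)/78 = -1*(-145/39) = 145/39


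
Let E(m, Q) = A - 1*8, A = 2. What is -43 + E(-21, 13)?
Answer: -49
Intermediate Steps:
E(m, Q) = -6 (E(m, Q) = 2 - 1*8 = 2 - 8 = -6)
-43 + E(-21, 13) = -43 - 6 = -49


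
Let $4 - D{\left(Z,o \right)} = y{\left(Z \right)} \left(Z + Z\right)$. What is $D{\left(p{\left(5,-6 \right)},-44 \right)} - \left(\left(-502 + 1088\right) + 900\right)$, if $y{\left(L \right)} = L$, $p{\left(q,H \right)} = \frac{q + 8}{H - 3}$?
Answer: $- \frac{120380}{81} \approx -1486.2$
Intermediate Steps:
$p{\left(q,H \right)} = \frac{8 + q}{-3 + H}$
$D{\left(Z,o \right)} = 4 - 2 Z^{2}$ ($D{\left(Z,o \right)} = 4 - Z \left(Z + Z\right) = 4 - Z 2 Z = 4 - 2 Z^{2}$)
$D{\left(p{\left(5,-6 \right)},-44 \right)} - \left(\left(-502 + 1088\right) + 900\right) = \left(4 - 2 \left(\frac{8 + 5}{-3 - 6}\right)^{2}\right) - \left(\left(-502 + 1088\right) + 900\right) = \left(4 - 2 \left(\frac{1}{-9} \cdot 13\right)^{2}\right) - \left(586 + 900\right) = \left(4 - 2 \left(\left(- \frac{1}{9}\right) 13\right)^{2}\right) - 1486 = \left(4 - 2 \left(- \frac{13}{9}\right)^{2}\right) - 1486 = \left(4 - \frac{338}{81}\right) - 1486 = - \frac{14}{81} - 1486 = - \frac{120380}{81}$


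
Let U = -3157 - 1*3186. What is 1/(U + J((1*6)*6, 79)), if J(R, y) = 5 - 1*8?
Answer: -1/6346 ≈ -0.00015758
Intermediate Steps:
J(R, y) = -3 (J(R, y) = 5 - 8 = -3)
U = -6343 (U = -3157 - 3186 = -6343)
1/(U + J((1*6)*6, 79)) = 1/(-6343 - 3) = 1/(-6346) = -1/6346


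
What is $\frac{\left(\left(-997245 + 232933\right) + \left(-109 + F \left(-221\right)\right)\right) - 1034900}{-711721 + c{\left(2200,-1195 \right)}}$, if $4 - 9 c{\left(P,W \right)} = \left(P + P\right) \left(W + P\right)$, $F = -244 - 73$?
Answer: $\frac{15563376}{10827485} \approx 1.4374$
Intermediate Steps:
$F = -317$ ($F = -244 - 73 = -317$)
$c{\left(P,W \right)} = \frac{4}{9} - \frac{2 P \left(P + W\right)}{9}$ ($c{\left(P,W \right)} = \frac{4}{9} - \frac{\left(P + P\right) \left(W + P\right)}{9} = \frac{4}{9} - \frac{2 P \left(P + W\right)}{9}$)
$\frac{\left(\left(-997245 + 232933\right) + \left(-109 + F \left(-221\right)\right)\right) - 1034900}{-711721 + c{\left(2200,-1195 \right)}} = \frac{\left(\left(-997245 + 232933\right) - -69948\right) - 1034900}{-711721 - \left(- \frac{4}{9} - \frac{5258000}{9} + \frac{9680000}{9}\right)} = \frac{\left(-764312 + \left(-109 + 70057\right)\right) - 1034900}{-711721 + \left(\frac{4}{9} - \frac{9680000}{9} + \frac{5258000}{9}\right)} = \frac{\left(-764312 + 69948\right) - 1034900}{-711721 + \left(\frac{4}{9} - \frac{9680000}{9} + \frac{5258000}{9}\right)} = \frac{-694364 - 1034900}{-711721 - \frac{4421996}{9}} = - \frac{1729264}{- \frac{10827485}{9}} = \left(-1729264\right) \left(- \frac{9}{10827485}\right) = \frac{15563376}{10827485}$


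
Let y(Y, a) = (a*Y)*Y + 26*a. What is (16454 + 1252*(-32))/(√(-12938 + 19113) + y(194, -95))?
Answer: 177839964/26950098623 + 4722*√247/512051873837 ≈ 0.0065990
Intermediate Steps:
y(Y, a) = 26*a + a*Y² (y(Y, a) = (Y*a)*Y + 26*a = a*Y² + 26*a = 26*a + a*Y²)
(16454 + 1252*(-32))/(√(-12938 + 19113) + y(194, -95)) = (16454 + 1252*(-32))/(√(-12938 + 19113) - 95*(26 + 194²)) = (16454 - 40064)/(√6175 - 95*(26 + 37636)) = -23610/(5*√247 - 95*37662) = -23610/(5*√247 - 3577890) = -23610/(-3577890 + 5*√247)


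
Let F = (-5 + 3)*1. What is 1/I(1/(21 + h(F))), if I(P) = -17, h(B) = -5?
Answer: -1/17 ≈ -0.058824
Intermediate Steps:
F = -2 (F = -2*1 = -2)
1/I(1/(21 + h(F))) = 1/(-17) = -1/17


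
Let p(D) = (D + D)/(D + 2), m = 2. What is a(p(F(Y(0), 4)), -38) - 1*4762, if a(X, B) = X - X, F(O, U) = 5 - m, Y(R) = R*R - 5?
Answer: -4762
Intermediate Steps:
Y(R) = -5 + R² (Y(R) = R² - 5 = -5 + R²)
F(O, U) = 3 (F(O, U) = 5 - 1*2 = 5 - 2 = 3)
p(D) = 2*D/(2 + D) (p(D) = (2*D)/(2 + D) = 2*D/(2 + D))
a(X, B) = 0
a(p(F(Y(0), 4)), -38) - 1*4762 = 0 - 1*4762 = 0 - 4762 = -4762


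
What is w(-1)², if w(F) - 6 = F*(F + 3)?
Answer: 16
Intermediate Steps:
w(F) = 6 + F*(3 + F) (w(F) = 6 + F*(F + 3) = 6 + F*(3 + F))
w(-1)² = (6 + (-1)² + 3*(-1))² = (6 + 1 - 3)² = 4² = 16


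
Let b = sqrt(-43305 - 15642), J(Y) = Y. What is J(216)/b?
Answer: -72*I*sqrt(1203)/2807 ≈ -0.88966*I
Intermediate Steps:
b = 7*I*sqrt(1203) (b = sqrt(-58947) = 7*I*sqrt(1203) ≈ 242.79*I)
J(216)/b = 216/((7*I*sqrt(1203))) = 216*(-I*sqrt(1203)/8421) = -72*I*sqrt(1203)/2807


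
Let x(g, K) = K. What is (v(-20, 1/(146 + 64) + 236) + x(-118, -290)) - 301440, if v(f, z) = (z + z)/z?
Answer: -301728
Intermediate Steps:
v(f, z) = 2 (v(f, z) = (2*z)/z = 2)
(v(-20, 1/(146 + 64) + 236) + x(-118, -290)) - 301440 = (2 - 290) - 301440 = -288 - 301440 = -301728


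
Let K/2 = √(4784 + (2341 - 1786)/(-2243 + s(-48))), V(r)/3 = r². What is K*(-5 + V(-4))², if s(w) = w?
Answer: 3698*√25108418399/2291 ≈ 2.5577e+5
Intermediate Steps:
V(r) = 3*r²
K = 2*√25108418399/2291 (K = 2*√(4784 + (2341 - 1786)/(-2243 - 48)) = 2*√(4784 + 555/(-2291)) = 2*√(4784 + 555*(-1/2291)) = 2*√(4784 - 555/2291) = 2*√(10959589/2291) = 2*(√25108418399/2291) = 2*√25108418399/2291 ≈ 138.33)
K*(-5 + V(-4))² = (2*√25108418399/2291)*(-5 + 3*(-4)²)² = (2*√25108418399/2291)*(-5 + 3*16)² = (2*√25108418399/2291)*(-5 + 48)² = (2*√25108418399/2291)*43² = (2*√25108418399/2291)*1849 = 3698*√25108418399/2291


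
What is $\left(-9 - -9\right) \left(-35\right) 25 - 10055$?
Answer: $-10055$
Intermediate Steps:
$\left(-9 - -9\right) \left(-35\right) 25 - 10055 = \left(-9 + 9\right) \left(-35\right) 25 - 10055 = 0 \left(-35\right) 25 - 10055 = 0 \cdot 25 - 10055 = 0 - 10055 = -10055$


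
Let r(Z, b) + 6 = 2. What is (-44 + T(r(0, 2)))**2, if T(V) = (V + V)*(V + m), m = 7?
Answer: 4624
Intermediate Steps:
r(Z, b) = -4 (r(Z, b) = -6 + 2 = -4)
T(V) = 2*V*(7 + V) (T(V) = (V + V)*(V + 7) = (2*V)*(7 + V) = 2*V*(7 + V))
(-44 + T(r(0, 2)))**2 = (-44 + 2*(-4)*(7 - 4))**2 = (-44 + 2*(-4)*3)**2 = (-44 - 24)**2 = (-68)**2 = 4624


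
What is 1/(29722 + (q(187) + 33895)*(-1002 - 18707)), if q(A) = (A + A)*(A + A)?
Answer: -1/3424822917 ≈ -2.9199e-10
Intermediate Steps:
q(A) = 4*A**2 (q(A) = (2*A)*(2*A) = 4*A**2)
1/(29722 + (q(187) + 33895)*(-1002 - 18707)) = 1/(29722 + (4*187**2 + 33895)*(-1002 - 18707)) = 1/(29722 + (4*34969 + 33895)*(-19709)) = 1/(29722 + (139876 + 33895)*(-19709)) = 1/(29722 + 173771*(-19709)) = 1/(29722 - 3424852639) = 1/(-3424822917) = -1/3424822917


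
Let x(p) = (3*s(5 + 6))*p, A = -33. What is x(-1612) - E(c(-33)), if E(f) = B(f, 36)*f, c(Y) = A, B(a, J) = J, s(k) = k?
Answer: -52008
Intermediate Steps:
c(Y) = -33
E(f) = 36*f
x(p) = 33*p (x(p) = (3*(5 + 6))*p = (3*11)*p = 33*p)
x(-1612) - E(c(-33)) = 33*(-1612) - 36*(-33) = -53196 - 1*(-1188) = -53196 + 1188 = -52008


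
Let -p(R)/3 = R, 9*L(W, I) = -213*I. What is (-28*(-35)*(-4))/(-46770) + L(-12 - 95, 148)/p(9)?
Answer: 16392556/126279 ≈ 129.81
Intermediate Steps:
L(W, I) = -71*I/3 (L(W, I) = (-213*I)/9 = -71*I/3)
p(R) = -3*R
(-28*(-35)*(-4))/(-46770) + L(-12 - 95, 148)/p(9) = (-28*(-35)*(-4))/(-46770) + (-71/3*148)/((-3*9)) = (980*(-4))*(-1/46770) - 10508/3/(-27) = -3920*(-1/46770) - 10508/3*(-1/27) = 392/4677 + 10508/81 = 16392556/126279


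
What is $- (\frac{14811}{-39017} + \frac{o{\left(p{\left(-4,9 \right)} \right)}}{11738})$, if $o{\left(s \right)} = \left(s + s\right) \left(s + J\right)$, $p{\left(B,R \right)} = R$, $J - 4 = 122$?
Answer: $\frac{39520104}{228990773} \approx 0.17258$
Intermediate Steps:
$J = 126$ ($J = 4 + 122 = 126$)
$o{\left(s \right)} = 2 s \left(126 + s\right)$ ($o{\left(s \right)} = \left(s + s\right) \left(s + 126\right) = 2 s \left(126 + s\right)$)
$- (\frac{14811}{-39017} + \frac{o{\left(p{\left(-4,9 \right)} \right)}}{11738}) = - (\frac{14811}{-39017} + \frac{2 \cdot 9 \left(126 + 9\right)}{11738}) = - (14811 \left(- \frac{1}{39017}\right) + 2 \cdot 9 \cdot 135 \cdot \frac{1}{11738}) = - (- \frac{14811}{39017} + 2430 \cdot \frac{1}{11738}) = - (- \frac{14811}{39017} + \frac{1215}{5869}) = \left(-1\right) \left(- \frac{39520104}{228990773}\right) = \frac{39520104}{228990773}$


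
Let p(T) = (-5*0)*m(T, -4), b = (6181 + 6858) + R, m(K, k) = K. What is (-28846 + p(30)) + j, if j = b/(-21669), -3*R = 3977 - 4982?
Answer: -208359116/7223 ≈ -28847.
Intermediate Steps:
R = 335 (R = -(3977 - 4982)/3 = -1/3*(-1005) = 335)
b = 13374 (b = (6181 + 6858) + 335 = 13039 + 335 = 13374)
p(T) = 0 (p(T) = (-5*0)*T = 0*T = 0)
j = -4458/7223 (j = 13374/(-21669) = 13374*(-1/21669) = -4458/7223 ≈ -0.61720)
(-28846 + p(30)) + j = (-28846 + 0) - 4458/7223 = -28846 - 4458/7223 = -208359116/7223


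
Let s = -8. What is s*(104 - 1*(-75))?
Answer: -1432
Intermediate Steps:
s*(104 - 1*(-75)) = -8*(104 - 1*(-75)) = -8*(104 + 75) = -8*179 = -1432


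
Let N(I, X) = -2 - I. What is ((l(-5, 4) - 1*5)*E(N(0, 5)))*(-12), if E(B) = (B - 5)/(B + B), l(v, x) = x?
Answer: 21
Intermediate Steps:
E(B) = (-5 + B)/(2*B) (E(B) = (-5 + B)/((2*B)) = (-5 + B)*(1/(2*B)) = (-5 + B)/(2*B))
((l(-5, 4) - 1*5)*E(N(0, 5)))*(-12) = ((4 - 1*5)*((-5 + (-2 - 1*0))/(2*(-2 - 1*0))))*(-12) = ((4 - 5)*((-5 + (-2 + 0))/(2*(-2 + 0))))*(-12) = -(-5 - 2)/(2*(-2))*(-12) = -(-1)*(-7)/(2*2)*(-12) = -1*7/4*(-12) = -7/4*(-12) = 21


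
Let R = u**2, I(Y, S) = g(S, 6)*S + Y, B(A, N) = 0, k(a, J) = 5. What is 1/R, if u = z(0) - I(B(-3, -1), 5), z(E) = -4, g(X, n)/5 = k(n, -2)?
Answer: 1/16641 ≈ 6.0093e-5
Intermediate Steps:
g(X, n) = 25 (g(X, n) = 5*5 = 25)
I(Y, S) = Y + 25*S (I(Y, S) = 25*S + Y = Y + 25*S)
u = -129 (u = -4 - (0 + 25*5) = -4 - (0 + 125) = -4 - 1*125 = -4 - 125 = -129)
R = 16641 (R = (-129)**2 = 16641)
1/R = 1/16641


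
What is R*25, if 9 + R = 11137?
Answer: 278200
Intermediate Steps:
R = 11128 (R = -9 + 11137 = 11128)
R*25 = 11128*25 = 278200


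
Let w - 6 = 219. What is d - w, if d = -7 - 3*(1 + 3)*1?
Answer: -244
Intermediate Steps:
w = 225 (w = 6 + 219 = 225)
d = -19 (d = -7 - 3*4*1 = -7 - 12*1 = -7 - 12 = -19)
d - w = -19 - 1*225 = -19 - 225 = -244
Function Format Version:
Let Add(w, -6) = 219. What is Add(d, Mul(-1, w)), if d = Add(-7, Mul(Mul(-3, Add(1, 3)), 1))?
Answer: -244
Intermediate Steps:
w = 225 (w = Add(6, 219) = 225)
d = -19 (d = Add(-7, Mul(Mul(-3, 4), 1)) = Add(-7, Mul(-12, 1)) = Add(-7, -12) = -19)
Add(d, Mul(-1, w)) = Add(-19, Mul(-1, 225)) = Add(-19, -225) = -244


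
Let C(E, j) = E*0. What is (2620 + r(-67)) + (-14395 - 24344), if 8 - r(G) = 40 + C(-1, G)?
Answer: -36151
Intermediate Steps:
C(E, j) = 0
r(G) = -32 (r(G) = 8 - (40 + 0) = 8 - 1*40 = 8 - 40 = -32)
(2620 + r(-67)) + (-14395 - 24344) = (2620 - 32) + (-14395 - 24344) = 2588 - 38739 = -36151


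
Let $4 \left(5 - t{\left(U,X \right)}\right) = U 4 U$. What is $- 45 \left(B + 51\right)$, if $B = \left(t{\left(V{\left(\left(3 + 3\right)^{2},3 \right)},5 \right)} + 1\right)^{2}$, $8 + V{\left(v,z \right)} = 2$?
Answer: $-42795$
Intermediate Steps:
$V{\left(v,z \right)} = -6$ ($V{\left(v,z \right)} = -8 + 2 = -6$)
$t{\left(U,X \right)} = 5 - U^{2}$ ($t{\left(U,X \right)} = 5 - \frac{U 4 U}{4} = 5 - \frac{4 U U}{4} = 5 - \frac{4 U^{2}}{4} = 5 - U^{2}$)
$B = 900$ ($B = \left(\left(5 - \left(-6\right)^{2}\right) + 1\right)^{2} = \left(\left(5 - 36\right) + 1\right)^{2} = \left(-31 + 1\right)^{2} = \left(-30\right)^{2} = 900$)
$- 45 \left(B + 51\right) = - 45 \left(900 + 51\right) = \left(-45\right) 951 = -42795$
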